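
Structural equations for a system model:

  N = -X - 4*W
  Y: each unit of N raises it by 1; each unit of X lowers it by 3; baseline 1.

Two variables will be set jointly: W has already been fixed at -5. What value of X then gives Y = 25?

With W held at -5:
Substituting into the N equation gives N = -X + 20.
Substituting into the Y equation gives Y = -4*X + 21.
Solve -4*X + 21 = 25: X = (25 - 21) / -4 = -1.

X = -1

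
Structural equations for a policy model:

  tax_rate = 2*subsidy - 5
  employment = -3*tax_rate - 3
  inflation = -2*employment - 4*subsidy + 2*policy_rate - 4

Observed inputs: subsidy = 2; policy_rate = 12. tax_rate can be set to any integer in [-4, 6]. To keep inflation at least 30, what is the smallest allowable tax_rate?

tax_rate = 2

Intervening on tax_rate fixes its value directly, overriding its dependence on subsidy.
Substituting into the inflation equation gives inflation = 6*tax_rate + 18.
Require 6*tax_rate + 18 ≥ 30, so tax_rate ≥ 2.
The smallest integer in [-4, 6] satisfying this is 2.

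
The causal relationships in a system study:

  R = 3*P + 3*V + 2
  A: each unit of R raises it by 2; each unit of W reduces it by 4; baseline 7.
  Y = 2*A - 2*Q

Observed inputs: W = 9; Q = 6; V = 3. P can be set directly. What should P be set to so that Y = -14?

P = 1

Substituting into the R equation gives R = 3*P + 11.
Substituting into the A equation gives A = 6*P - 7.
This gives Y = 12*P - 26.
Solve 12*P - 26 = -14: P = (-14 + 26) / 12 = 1.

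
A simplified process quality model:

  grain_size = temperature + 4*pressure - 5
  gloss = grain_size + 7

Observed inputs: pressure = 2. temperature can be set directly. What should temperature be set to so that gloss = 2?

Substituting into the grain_size equation gives grain_size = temperature + 3.
Substituting into the gloss equation gives gloss = temperature + 10.
Solve temperature + 10 = 2: temperature = (2 - 10) / 1 = -8.

temperature = -8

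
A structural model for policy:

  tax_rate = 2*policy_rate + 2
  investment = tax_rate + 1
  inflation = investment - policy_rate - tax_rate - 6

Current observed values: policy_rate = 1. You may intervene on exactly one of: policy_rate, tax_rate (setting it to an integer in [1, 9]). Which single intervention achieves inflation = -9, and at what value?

Intervening on policy_rate: with other inputs at their observed values, inflation = -policy_rate - 5. Solving for -9 gives policy_rate = 4, within [1, 9].
Intervening on tax_rate: the paths from tax_rate to inflation cancel (net effect zero), leaving inflation = -6; -9 is unreachable this way.

set policy_rate = 4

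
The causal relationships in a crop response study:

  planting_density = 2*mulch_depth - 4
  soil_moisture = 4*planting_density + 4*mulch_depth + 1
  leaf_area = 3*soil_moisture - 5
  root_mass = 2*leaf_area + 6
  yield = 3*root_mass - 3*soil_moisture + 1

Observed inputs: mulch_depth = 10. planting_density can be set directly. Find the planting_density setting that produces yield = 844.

Intervening on planting_density fixes its value directly, overriding its dependence on mulch_depth.
Substituting into the soil_moisture equation gives soil_moisture = 4*planting_density + 41.
Substituting into the leaf_area equation gives leaf_area = 12*planting_density + 118.
This gives root_mass = 24*planting_density + 242.
This gives yield = 60*planting_density + 604.
Solve 60*planting_density + 604 = 844: planting_density = (844 - 604) / 60 = 4.

planting_density = 4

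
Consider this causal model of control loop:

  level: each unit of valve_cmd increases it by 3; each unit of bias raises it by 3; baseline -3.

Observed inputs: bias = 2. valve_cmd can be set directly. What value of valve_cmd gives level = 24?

valve_cmd = 7

Substituting into the level equation gives level = 3*valve_cmd + 3.
Solve 3*valve_cmd + 3 = 24: valve_cmd = (24 - 3) / 3 = 7.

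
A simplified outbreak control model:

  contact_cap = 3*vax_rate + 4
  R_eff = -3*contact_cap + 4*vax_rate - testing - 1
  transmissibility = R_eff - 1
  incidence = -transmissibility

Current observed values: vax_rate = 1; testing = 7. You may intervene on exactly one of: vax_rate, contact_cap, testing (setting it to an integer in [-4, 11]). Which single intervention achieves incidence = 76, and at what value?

set vax_rate = 11

Intervening on vax_rate: with other inputs at their observed values, incidence = 5*vax_rate + 21. Solving for 76 gives vax_rate = 11, within [-4, 11].
Intervening on contact_cap: incidence = 3*contact_cap + 5. Reaching 76 requires contact_cap = 71/3, not an integer.
Intervening on testing: incidence = testing + 19. Reaching 76 requires testing = 57, outside [-4, 11].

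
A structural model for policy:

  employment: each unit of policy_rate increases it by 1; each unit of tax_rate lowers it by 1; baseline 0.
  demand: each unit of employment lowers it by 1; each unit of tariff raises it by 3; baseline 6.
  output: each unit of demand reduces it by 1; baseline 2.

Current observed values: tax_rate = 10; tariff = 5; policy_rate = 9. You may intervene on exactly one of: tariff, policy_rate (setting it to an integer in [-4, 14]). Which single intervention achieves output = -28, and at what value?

Intervening on tariff: output = -3*tariff - 5. Reaching -28 requires tariff = 23/3, not an integer.
Intervening on policy_rate: with other inputs at their observed values, output = policy_rate - 29. Solving for -28 gives policy_rate = 1, within [-4, 14].

set policy_rate = 1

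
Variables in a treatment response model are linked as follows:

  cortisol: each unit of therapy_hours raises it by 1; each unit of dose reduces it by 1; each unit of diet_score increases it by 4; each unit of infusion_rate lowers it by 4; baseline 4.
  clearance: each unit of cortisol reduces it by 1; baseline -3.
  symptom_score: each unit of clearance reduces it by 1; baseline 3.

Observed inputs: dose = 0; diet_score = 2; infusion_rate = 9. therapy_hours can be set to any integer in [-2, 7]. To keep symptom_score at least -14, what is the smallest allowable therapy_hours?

Substituting into the cortisol equation gives cortisol = therapy_hours - 24.
This gives clearance = -therapy_hours + 21.
So symptom_score = therapy_hours - 18.
Require therapy_hours - 18 ≥ -14, so therapy_hours ≥ 4.
The smallest integer in [-2, 7] satisfying this is 4.

therapy_hours = 4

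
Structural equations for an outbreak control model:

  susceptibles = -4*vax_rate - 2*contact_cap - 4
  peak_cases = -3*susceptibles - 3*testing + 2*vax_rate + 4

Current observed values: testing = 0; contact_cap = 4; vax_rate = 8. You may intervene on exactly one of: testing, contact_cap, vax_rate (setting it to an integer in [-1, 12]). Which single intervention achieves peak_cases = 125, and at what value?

set testing = 9

Intervening on testing: with other inputs at their observed values, peak_cases = -3*testing + 152. Solving for 125 gives testing = 9, within [-1, 12].
Intervening on contact_cap: peak_cases = 6*contact_cap + 128. Reaching 125 requires contact_cap = -1/2, not an integer.
Intervening on vax_rate: peak_cases = 14*vax_rate + 40. Reaching 125 requires vax_rate = 85/14, not an integer.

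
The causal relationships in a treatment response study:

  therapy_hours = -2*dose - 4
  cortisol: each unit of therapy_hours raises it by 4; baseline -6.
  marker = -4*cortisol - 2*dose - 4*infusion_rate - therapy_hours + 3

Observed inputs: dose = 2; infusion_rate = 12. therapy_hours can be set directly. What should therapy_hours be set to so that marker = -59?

therapy_hours = 2

Intervening on therapy_hours fixes its value directly, overriding its dependence on dose.
Substituting into the marker equation gives marker = -17*therapy_hours - 25.
Solve -17*therapy_hours - 25 = -59: therapy_hours = (-59 + 25) / -17 = 2.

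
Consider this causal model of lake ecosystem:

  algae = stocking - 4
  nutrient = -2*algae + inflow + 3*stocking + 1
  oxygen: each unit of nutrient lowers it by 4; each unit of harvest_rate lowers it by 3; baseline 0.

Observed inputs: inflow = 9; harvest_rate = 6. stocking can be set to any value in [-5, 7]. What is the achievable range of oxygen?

Substituting into the nutrient equation gives nutrient = stocking + 18.
oxygen becomes -4*stocking - 90.
Linear in stocking, so extremes are at the endpoints: stocking = -5 gives oxygen = -70; stocking = 7 gives oxygen = -118.

-118 to -70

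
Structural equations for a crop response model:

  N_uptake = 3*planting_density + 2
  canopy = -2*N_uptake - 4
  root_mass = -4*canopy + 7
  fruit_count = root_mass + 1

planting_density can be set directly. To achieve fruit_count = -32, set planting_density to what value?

Substituting into the canopy equation gives canopy = -6*planting_density - 8.
This gives root_mass = 24*planting_density + 39.
fruit_count becomes 24*planting_density + 40.
Solve 24*planting_density + 40 = -32: planting_density = (-32 - 40) / 24 = -3.

planting_density = -3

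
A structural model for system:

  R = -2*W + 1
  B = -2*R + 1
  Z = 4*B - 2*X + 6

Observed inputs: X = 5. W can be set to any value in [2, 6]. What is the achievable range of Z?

Substituting into the B equation gives B = 4*W - 1.
Substituting into the Z equation gives Z = 16*W - 8.
Linear in W, so extremes are at the endpoints: W = 2 gives Z = 24; W = 6 gives Z = 88.

24 to 88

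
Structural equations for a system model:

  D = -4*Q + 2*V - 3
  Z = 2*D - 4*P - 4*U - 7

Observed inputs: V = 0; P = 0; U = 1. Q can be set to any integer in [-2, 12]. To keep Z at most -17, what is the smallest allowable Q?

Q = 0

Substituting into the D equation gives D = -4*Q - 3.
Substituting into the Z equation gives Z = -8*Q - 17.
Require -8*Q - 17 ≤ -17, so Q ≥ 0.
The smallest integer in [-2, 12] satisfying this is 0.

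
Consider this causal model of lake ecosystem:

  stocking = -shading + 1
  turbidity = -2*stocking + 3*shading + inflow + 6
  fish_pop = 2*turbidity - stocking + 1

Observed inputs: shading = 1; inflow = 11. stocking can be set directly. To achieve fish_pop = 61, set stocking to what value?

stocking = -4

Intervening on stocking fixes its value directly, overriding its dependence on shading.
Substituting into the turbidity equation gives turbidity = -2*stocking + 20.
fish_pop becomes -5*stocking + 41.
Solve -5*stocking + 41 = 61: stocking = (61 - 41) / -5 = -4.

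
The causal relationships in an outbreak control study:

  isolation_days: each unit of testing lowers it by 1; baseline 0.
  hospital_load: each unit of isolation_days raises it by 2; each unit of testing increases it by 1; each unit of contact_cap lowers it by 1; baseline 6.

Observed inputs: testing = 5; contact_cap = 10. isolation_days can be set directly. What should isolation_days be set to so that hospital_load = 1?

isolation_days = 0

Intervening on isolation_days fixes its value directly, overriding its dependence on testing.
Substituting into the hospital_load equation gives hospital_load = 2*isolation_days + 1.
Solve 2*isolation_days + 1 = 1: isolation_days = (1 - 1) / 2 = 0.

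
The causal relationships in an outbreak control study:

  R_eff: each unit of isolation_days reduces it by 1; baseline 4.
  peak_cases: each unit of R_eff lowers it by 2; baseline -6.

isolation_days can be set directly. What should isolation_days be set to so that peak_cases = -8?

Substituting into the peak_cases equation gives peak_cases = 2*isolation_days - 14.
Solve 2*isolation_days - 14 = -8: isolation_days = (-8 + 14) / 2 = 3.

isolation_days = 3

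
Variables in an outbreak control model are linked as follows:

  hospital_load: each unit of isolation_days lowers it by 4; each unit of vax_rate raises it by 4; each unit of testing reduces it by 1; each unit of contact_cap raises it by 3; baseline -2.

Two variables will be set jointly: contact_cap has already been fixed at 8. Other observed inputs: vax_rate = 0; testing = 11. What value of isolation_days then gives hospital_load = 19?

isolation_days = -2

With contact_cap held at 8:
Substituting into the hospital_load equation gives hospital_load = -4*isolation_days + 11.
Solve -4*isolation_days + 11 = 19: isolation_days = (19 - 11) / -4 = -2.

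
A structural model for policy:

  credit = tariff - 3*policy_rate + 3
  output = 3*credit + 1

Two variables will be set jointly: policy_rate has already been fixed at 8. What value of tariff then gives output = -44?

With policy_rate held at 8:
Substituting into the credit equation gives credit = tariff - 21.
Substituting into the output equation gives output = 3*tariff - 62.
Solve 3*tariff - 62 = -44: tariff = (-44 + 62) / 3 = 6.

tariff = 6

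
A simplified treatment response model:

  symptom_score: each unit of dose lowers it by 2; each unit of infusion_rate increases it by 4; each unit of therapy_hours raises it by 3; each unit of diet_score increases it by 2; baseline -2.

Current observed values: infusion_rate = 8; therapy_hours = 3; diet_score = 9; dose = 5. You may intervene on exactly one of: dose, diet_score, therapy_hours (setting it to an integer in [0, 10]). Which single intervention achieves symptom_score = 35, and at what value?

Intervening on dose: symptom_score = -2*dose + 57. Reaching 35 requires dose = 11, outside [0, 10].
Intervening on diet_score: with other inputs at their observed values, symptom_score = 2*diet_score + 29. Solving for 35 gives diet_score = 3, within [0, 10].
Intervening on therapy_hours: symptom_score = 3*therapy_hours + 38. Reaching 35 requires therapy_hours = -1, outside [0, 10].

set diet_score = 3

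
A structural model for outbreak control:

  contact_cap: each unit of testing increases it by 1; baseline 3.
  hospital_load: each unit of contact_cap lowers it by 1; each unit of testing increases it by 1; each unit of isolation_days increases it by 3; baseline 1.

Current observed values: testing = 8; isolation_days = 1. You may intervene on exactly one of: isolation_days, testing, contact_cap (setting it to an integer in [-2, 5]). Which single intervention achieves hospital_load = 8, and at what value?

set contact_cap = 4

Intervening on isolation_days: hospital_load = 3*isolation_days - 2. Reaching 8 requires isolation_days = 10/3, not an integer.
Intervening on testing: the paths from testing to hospital_load cancel (net effect zero), leaving hospital_load = 1; 8 is unreachable this way.
Intervening on contact_cap: with other inputs at their observed values, hospital_load = -contact_cap + 12. Solving for 8 gives contact_cap = 4, within [-2, 5].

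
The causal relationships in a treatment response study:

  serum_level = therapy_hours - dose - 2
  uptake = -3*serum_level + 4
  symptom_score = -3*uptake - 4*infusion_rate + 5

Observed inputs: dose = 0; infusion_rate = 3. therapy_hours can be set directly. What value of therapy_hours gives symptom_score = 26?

Substituting into the serum_level equation gives serum_level = therapy_hours - 2.
This gives uptake = -3*therapy_hours + 10.
Substituting into the symptom_score equation gives symptom_score = 9*therapy_hours - 37.
Solve 9*therapy_hours - 37 = 26: therapy_hours = (26 + 37) / 9 = 7.

therapy_hours = 7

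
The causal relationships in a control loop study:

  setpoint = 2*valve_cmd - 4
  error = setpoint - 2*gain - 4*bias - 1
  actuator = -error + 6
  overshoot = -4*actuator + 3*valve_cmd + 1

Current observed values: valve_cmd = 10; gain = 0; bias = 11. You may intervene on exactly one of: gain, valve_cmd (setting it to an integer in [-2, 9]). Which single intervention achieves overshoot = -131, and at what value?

set valve_cmd = 8

Intervening on gain: overshoot = -8*gain - 109. Reaching -131 requires gain = 11/4, not an integer.
Intervening on valve_cmd: with other inputs at their observed values, overshoot = 11*valve_cmd - 219. Solving for -131 gives valve_cmd = 8, within [-2, 9].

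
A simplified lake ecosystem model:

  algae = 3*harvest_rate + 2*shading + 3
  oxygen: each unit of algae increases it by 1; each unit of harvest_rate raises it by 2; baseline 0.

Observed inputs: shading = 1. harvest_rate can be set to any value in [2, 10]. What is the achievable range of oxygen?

15 to 55

Substituting into the algae equation gives algae = 3*harvest_rate + 5.
So oxygen = 5*harvest_rate + 5.
Linear in harvest_rate, so extremes are at the endpoints: harvest_rate = 2 gives oxygen = 15; harvest_rate = 10 gives oxygen = 55.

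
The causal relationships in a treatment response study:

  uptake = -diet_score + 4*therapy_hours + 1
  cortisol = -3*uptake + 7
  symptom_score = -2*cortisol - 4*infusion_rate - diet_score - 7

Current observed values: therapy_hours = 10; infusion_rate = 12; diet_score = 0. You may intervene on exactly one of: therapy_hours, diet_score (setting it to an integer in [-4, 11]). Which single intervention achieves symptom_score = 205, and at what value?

set diet_score = -4

Intervening on therapy_hours: symptom_score = 24*therapy_hours - 63. Reaching 205 requires therapy_hours = 67/6, not an integer.
Intervening on diet_score: with other inputs at their observed values, symptom_score = -7*diet_score + 177. Solving for 205 gives diet_score = -4, within [-4, 11].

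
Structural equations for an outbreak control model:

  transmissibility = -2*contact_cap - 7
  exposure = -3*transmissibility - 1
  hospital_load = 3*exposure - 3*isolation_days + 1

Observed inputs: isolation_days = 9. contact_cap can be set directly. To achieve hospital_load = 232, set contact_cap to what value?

contact_cap = 11

Substituting into the exposure equation gives exposure = 6*contact_cap + 20.
Substituting into the hospital_load equation gives hospital_load = 18*contact_cap + 34.
Solve 18*contact_cap + 34 = 232: contact_cap = (232 - 34) / 18 = 11.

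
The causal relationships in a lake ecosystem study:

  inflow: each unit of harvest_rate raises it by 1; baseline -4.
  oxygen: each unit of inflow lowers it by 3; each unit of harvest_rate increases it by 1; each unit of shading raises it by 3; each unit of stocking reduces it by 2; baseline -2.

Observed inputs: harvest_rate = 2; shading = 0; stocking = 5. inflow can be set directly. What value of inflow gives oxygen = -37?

inflow = 9

Intervening on inflow fixes its value directly, overriding its dependence on harvest_rate.
Substituting into the oxygen equation gives oxygen = -3*inflow - 10.
Solve -3*inflow - 10 = -37: inflow = (-37 + 10) / -3 = 9.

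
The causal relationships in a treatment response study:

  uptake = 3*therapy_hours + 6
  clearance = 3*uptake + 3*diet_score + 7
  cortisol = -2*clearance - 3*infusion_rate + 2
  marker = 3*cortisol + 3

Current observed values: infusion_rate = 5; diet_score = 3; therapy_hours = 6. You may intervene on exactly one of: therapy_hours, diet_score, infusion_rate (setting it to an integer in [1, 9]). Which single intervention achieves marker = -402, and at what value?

Intervening on therapy_hours: with other inputs at their observed values, marker = -54*therapy_hours - 240. Solving for -402 gives therapy_hours = 3, within [1, 9].
Intervening on diet_score: marker = -18*diet_score - 510. Reaching -402 requires diet_score = -6, outside [1, 9].
Intervening on infusion_rate: marker = -9*infusion_rate - 519. Reaching -402 requires infusion_rate = -13, outside [1, 9].

set therapy_hours = 3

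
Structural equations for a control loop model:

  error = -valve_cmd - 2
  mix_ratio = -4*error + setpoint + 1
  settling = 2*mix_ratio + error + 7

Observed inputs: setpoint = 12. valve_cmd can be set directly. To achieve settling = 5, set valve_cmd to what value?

valve_cmd = -6

Substituting into the mix_ratio equation gives mix_ratio = 4*valve_cmd + 21.
So settling = 7*valve_cmd + 47.
Solve 7*valve_cmd + 47 = 5: valve_cmd = (5 - 47) / 7 = -6.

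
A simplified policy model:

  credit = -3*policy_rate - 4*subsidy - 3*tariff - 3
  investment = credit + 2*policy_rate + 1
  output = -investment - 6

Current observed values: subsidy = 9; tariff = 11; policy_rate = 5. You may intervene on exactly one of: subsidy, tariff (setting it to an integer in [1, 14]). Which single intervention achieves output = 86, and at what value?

Intervening on subsidy: with other inputs at their observed values, output = 4*subsidy + 34. Solving for 86 gives subsidy = 13, within [1, 14].
Intervening on tariff: output = 3*tariff + 37. Reaching 86 requires tariff = 49/3, not an integer.

set subsidy = 13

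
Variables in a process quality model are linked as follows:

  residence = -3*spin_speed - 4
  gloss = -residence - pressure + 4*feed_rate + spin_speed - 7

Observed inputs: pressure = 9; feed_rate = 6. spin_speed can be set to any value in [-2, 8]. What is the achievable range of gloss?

4 to 44

Substituting into the gloss equation gives gloss = 4*spin_speed + 12.
Linear in spin_speed, so extremes are at the endpoints: spin_speed = -2 gives gloss = 4; spin_speed = 8 gives gloss = 44.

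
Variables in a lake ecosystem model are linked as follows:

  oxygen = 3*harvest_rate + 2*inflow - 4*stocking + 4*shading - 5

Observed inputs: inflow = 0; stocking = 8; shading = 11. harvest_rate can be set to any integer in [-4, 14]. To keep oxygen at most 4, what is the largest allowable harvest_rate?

Substituting into the oxygen equation gives oxygen = 3*harvest_rate + 7.
Require 3*harvest_rate + 7 ≤ 4, so harvest_rate ≤ -1.
The largest integer in [-4, 14] satisfying this is -1.

harvest_rate = -1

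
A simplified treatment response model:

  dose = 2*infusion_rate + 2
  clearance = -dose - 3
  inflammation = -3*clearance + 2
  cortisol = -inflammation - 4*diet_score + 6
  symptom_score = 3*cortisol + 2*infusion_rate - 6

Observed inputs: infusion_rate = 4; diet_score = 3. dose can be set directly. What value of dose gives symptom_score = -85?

dose = 4

Intervening on dose fixes its value directly, overriding its dependence on infusion_rate.
Substituting into the inflammation equation gives inflammation = 3*dose + 11.
This gives cortisol = -3*dose - 17.
Substituting into the symptom_score equation gives symptom_score = -9*dose - 49.
Solve -9*dose - 49 = -85: dose = (-85 + 49) / -9 = 4.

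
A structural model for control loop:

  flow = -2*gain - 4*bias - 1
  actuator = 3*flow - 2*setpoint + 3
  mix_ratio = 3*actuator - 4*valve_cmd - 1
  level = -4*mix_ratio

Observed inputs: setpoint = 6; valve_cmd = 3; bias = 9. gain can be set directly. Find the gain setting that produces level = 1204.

gain = -4

Substituting into the flow equation gives flow = -2*gain - 37.
actuator becomes -6*gain - 120.
This gives mix_ratio = -18*gain - 373.
Substituting into the level equation gives level = 72*gain + 1492.
Solve 72*gain + 1492 = 1204: gain = (1204 - 1492) / 72 = -4.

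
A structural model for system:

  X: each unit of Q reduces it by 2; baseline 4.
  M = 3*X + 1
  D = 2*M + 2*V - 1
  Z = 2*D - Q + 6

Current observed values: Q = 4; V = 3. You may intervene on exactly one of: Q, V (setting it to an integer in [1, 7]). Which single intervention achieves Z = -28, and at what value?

set V = 4

Intervening on Q: Z = -25*Q + 68. Reaching -28 requires Q = 96/25, not an integer.
Intervening on V: with other inputs at their observed values, Z = 4*V - 44. Solving for -28 gives V = 4, within [1, 7].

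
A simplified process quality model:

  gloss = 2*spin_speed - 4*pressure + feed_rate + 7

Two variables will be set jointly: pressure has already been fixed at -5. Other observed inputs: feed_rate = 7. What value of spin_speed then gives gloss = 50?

With pressure held at -5:
Substituting into the gloss equation gives gloss = 2*spin_speed + 34.
Solve 2*spin_speed + 34 = 50: spin_speed = (50 - 34) / 2 = 8.

spin_speed = 8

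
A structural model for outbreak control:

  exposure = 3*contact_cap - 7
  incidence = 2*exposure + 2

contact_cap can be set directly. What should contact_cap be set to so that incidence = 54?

Substituting into the incidence equation gives incidence = 6*contact_cap - 12.
Solve 6*contact_cap - 12 = 54: contact_cap = (54 + 12) / 6 = 11.

contact_cap = 11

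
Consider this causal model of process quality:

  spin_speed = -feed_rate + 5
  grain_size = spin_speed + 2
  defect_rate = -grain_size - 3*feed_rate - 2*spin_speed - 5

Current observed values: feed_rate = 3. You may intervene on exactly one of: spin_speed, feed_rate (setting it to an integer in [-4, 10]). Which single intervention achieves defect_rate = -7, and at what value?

set spin_speed = -3

Intervening on spin_speed: with other inputs at their observed values, defect_rate = -3*spin_speed - 16. Solving for -7 gives spin_speed = -3, within [-4, 10].
Intervening on feed_rate: the paths from feed_rate to defect_rate cancel (net effect zero), leaving defect_rate = -22; -7 is unreachable this way.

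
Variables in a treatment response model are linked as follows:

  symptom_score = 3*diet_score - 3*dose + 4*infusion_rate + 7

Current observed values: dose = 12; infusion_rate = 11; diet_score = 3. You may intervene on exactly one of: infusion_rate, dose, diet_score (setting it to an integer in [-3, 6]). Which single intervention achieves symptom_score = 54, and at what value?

Intervening on infusion_rate: symptom_score = 4*infusion_rate - 20. Reaching 54 requires infusion_rate = 37/2, not an integer.
Intervening on dose: with other inputs at their observed values, symptom_score = -3*dose + 60. Solving for 54 gives dose = 2, within [-3, 6].
Intervening on diet_score: symptom_score = 3*diet_score + 15. Reaching 54 requires diet_score = 13, outside [-3, 6].

set dose = 2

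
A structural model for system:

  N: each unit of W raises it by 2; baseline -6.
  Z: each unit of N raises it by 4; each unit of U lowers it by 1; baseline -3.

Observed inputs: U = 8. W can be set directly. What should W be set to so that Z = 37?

Substituting into the Z equation gives Z = 8*W - 35.
Solve 8*W - 35 = 37: W = (37 + 35) / 8 = 9.

W = 9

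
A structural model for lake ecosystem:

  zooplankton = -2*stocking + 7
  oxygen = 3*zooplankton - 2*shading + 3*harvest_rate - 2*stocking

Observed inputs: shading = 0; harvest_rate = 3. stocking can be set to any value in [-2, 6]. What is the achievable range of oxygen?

-18 to 46

Substituting into the oxygen equation gives oxygen = -8*stocking + 30.
Linear in stocking, so extremes are at the endpoints: stocking = -2 gives oxygen = 46; stocking = 6 gives oxygen = -18.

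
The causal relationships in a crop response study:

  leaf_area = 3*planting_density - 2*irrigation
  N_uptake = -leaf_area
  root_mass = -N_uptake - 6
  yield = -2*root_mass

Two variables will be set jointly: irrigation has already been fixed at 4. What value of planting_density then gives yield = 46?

planting_density = -3

With irrigation held at 4:
Substituting into the leaf_area equation gives leaf_area = 3*planting_density - 8.
Substituting into the N_uptake equation gives N_uptake = -3*planting_density + 8.
root_mass becomes 3*planting_density - 14.
Substituting into the yield equation gives yield = -6*planting_density + 28.
Solve -6*planting_density + 28 = 46: planting_density = (46 - 28) / -6 = -3.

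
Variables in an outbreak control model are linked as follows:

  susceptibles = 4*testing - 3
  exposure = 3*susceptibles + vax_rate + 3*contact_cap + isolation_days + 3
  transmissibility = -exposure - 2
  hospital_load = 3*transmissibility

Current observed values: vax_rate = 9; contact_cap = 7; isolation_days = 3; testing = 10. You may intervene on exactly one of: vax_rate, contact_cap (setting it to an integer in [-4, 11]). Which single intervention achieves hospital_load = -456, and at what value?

set contact_cap = 8

Intervening on vax_rate: hospital_load = -3*vax_rate - 420. Reaching -456 requires vax_rate = 12, outside [-4, 11].
Intervening on contact_cap: with other inputs at their observed values, hospital_load = -9*contact_cap - 384. Solving for -456 gives contact_cap = 8, within [-4, 11].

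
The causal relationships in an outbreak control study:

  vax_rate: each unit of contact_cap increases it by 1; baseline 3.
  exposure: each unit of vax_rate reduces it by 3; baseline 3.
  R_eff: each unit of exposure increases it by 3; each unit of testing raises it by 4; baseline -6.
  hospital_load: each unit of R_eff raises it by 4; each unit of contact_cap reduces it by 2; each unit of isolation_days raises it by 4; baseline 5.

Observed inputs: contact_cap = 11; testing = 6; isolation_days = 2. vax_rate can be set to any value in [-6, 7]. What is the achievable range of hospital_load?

-153 to 315

Intervening on vax_rate fixes its value directly, overriding its dependence on contact_cap.
Substituting into the R_eff equation gives R_eff = -9*vax_rate + 27.
Substituting into the hospital_load equation gives hospital_load = -36*vax_rate + 99.
Linear in vax_rate, so extremes are at the endpoints: vax_rate = -6 gives hospital_load = 315; vax_rate = 7 gives hospital_load = -153.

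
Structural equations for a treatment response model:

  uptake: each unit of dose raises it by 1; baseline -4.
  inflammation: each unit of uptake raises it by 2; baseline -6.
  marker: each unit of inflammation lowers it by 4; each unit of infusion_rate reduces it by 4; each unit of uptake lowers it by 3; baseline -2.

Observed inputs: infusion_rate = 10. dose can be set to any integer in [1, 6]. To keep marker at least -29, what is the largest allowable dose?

dose = 5

Substituting into the inflammation equation gives inflammation = 2*dose - 14.
Substituting into the marker equation gives marker = -11*dose + 26.
Require -11*dose + 26 ≥ -29, so dose ≤ 5.
The largest integer in [1, 6] satisfying this is 5.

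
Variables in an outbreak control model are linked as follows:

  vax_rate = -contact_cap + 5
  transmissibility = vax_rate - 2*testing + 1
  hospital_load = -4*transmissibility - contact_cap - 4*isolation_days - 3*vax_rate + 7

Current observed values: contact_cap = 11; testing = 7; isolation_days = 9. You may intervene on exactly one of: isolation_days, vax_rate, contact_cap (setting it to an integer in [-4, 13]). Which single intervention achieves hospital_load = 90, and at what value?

set isolation_days = 0

Intervening on isolation_days: with other inputs at their observed values, hospital_load = -4*isolation_days + 90. Solving for 90 gives isolation_days = 0, within [-4, 13].
Intervening on vax_rate: hospital_load = -7*vax_rate + 12. Reaching 90 requires vax_rate = -78/7, not an integer.
Intervening on contact_cap: hospital_load = 6*contact_cap - 12. Reaching 90 requires contact_cap = 17, outside [-4, 13].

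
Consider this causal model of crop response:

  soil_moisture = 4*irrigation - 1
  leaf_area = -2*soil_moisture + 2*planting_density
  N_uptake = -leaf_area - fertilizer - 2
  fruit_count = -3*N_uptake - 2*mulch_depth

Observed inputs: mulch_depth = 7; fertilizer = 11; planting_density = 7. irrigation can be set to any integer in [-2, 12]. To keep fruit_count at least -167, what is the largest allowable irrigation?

Substituting into the leaf_area equation gives leaf_area = -8*irrigation + 16.
This gives N_uptake = 8*irrigation - 29.
This gives fruit_count = -24*irrigation + 73.
Require -24*irrigation + 73 ≥ -167, so irrigation ≤ 10.
The largest integer in [-2, 12] satisfying this is 10.

irrigation = 10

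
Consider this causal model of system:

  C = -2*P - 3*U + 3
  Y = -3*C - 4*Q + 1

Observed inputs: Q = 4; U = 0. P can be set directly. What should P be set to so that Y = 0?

P = 4

Substituting into the C equation gives C = -2*P + 3.
This gives Y = 6*P - 24.
Solve 6*P - 24 = 0: P = (0 + 24) / 6 = 4.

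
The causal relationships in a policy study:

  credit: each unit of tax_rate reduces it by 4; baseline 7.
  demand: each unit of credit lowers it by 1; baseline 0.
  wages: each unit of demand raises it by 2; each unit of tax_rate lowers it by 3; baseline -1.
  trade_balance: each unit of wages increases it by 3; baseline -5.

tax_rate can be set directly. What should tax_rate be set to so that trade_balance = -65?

tax_rate = -1

Substituting into the demand equation gives demand = 4*tax_rate - 7.
This gives wages = 5*tax_rate - 15.
Substituting into the trade_balance equation gives trade_balance = 15*tax_rate - 50.
Solve 15*tax_rate - 50 = -65: tax_rate = (-65 + 50) / 15 = -1.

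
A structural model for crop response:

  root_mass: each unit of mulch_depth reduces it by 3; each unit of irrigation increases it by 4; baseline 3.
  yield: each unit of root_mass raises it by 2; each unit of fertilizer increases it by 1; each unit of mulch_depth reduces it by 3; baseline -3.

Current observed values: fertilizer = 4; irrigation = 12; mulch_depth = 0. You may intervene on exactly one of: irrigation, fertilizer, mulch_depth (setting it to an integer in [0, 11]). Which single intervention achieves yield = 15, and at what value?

set irrigation = 1

Intervening on irrigation: with other inputs at their observed values, yield = 8*irrigation + 7. Solving for 15 gives irrigation = 1, within [0, 11].
Intervening on fertilizer: yield = fertilizer + 99. Reaching 15 requires fertilizer = -84, outside [0, 11].
Intervening on mulch_depth: yield = -9*mulch_depth + 103. Reaching 15 requires mulch_depth = 88/9, not an integer.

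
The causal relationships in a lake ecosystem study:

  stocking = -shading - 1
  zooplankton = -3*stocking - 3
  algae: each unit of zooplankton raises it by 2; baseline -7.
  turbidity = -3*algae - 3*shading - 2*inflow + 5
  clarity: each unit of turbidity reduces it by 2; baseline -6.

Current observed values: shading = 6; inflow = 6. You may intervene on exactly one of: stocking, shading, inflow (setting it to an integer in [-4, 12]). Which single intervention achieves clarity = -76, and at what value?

Intervening on stocking: clarity = -36*stocking - 34. Reaching -76 requires stocking = 7/6, not an integer.
Intervening on shading: with other inputs at their observed values, clarity = 42*shading - 34. Solving for -76 gives shading = -1, within [-4, 12].
Intervening on inflow: clarity = 4*inflow + 194. Reaching -76 requires inflow = -135/2, not an integer.

set shading = -1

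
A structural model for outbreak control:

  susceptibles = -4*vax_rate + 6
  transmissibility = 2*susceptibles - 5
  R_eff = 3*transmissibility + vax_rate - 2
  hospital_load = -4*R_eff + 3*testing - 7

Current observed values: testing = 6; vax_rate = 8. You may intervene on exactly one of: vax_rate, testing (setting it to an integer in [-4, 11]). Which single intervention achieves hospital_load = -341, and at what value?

Intervening on vax_rate: with other inputs at their observed values, hospital_load = 92*vax_rate - 65. Solving for -341 gives vax_rate = -3, within [-4, 11].
Intervening on testing: hospital_load = 3*testing + 653. Reaching -341 requires testing = -994/3, not an integer.

set vax_rate = -3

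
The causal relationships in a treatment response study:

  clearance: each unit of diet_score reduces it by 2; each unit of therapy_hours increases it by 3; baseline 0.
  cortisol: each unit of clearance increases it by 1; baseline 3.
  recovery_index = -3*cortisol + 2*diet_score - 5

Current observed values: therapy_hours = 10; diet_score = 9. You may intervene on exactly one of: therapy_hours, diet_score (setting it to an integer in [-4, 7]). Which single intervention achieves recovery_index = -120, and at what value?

Intervening on therapy_hours: recovery_index = -9*therapy_hours + 58. Reaching -120 requires therapy_hours = 178/9, not an integer.
Intervening on diet_score: with other inputs at their observed values, recovery_index = 8*diet_score - 104. Solving for -120 gives diet_score = -2, within [-4, 7].

set diet_score = -2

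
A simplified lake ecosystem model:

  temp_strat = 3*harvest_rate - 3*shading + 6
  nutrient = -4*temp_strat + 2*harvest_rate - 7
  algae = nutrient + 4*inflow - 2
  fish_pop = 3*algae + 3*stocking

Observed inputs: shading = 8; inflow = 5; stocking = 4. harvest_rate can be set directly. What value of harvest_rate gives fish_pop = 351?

Substituting into the temp_strat equation gives temp_strat = 3*harvest_rate - 18.
Substituting into the nutrient equation gives nutrient = -10*harvest_rate + 65.
algae becomes -10*harvest_rate + 83.
So fish_pop = -30*harvest_rate + 261.
Solve -30*harvest_rate + 261 = 351: harvest_rate = (351 - 261) / -30 = -3.

harvest_rate = -3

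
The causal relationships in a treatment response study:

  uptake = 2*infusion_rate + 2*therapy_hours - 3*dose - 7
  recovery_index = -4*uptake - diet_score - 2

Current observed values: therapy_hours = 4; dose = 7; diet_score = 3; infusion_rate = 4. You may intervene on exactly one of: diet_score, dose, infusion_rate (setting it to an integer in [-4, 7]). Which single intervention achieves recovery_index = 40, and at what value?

set diet_score = 6

Intervening on diet_score: with other inputs at their observed values, recovery_index = -diet_score + 46. Solving for 40 gives diet_score = 6, within [-4, 7].
Intervening on dose: recovery_index = 12*dose - 41. Reaching 40 requires dose = 27/4, not an integer.
Intervening on infusion_rate: recovery_index = -8*infusion_rate + 75. Reaching 40 requires infusion_rate = 35/8, not an integer.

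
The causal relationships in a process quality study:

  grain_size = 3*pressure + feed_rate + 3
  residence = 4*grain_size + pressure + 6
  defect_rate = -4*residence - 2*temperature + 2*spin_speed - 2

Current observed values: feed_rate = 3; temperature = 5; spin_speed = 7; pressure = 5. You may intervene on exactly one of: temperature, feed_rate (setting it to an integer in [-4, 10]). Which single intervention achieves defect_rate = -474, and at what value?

set feed_rate = 9

Intervening on temperature: defect_rate = -2*temperature - 368. Reaching -474 requires temperature = 53, outside [-4, 10].
Intervening on feed_rate: with other inputs at their observed values, defect_rate = -16*feed_rate - 330. Solving for -474 gives feed_rate = 9, within [-4, 10].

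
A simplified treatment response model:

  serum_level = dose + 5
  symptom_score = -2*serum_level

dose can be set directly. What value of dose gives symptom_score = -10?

dose = 0

Substituting into the symptom_score equation gives symptom_score = -2*dose - 10.
Solve -2*dose - 10 = -10: dose = (-10 + 10) / -2 = 0.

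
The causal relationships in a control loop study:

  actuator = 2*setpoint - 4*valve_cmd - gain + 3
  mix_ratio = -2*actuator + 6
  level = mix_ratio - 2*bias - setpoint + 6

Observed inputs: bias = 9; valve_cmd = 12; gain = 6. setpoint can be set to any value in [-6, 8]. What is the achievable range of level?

Substituting into the actuator equation gives actuator = 2*setpoint - 51.
This gives mix_ratio = -4*setpoint + 108.
Substituting into the level equation gives level = -5*setpoint + 96.
Linear in setpoint, so extremes are at the endpoints: setpoint = -6 gives level = 126; setpoint = 8 gives level = 56.

56 to 126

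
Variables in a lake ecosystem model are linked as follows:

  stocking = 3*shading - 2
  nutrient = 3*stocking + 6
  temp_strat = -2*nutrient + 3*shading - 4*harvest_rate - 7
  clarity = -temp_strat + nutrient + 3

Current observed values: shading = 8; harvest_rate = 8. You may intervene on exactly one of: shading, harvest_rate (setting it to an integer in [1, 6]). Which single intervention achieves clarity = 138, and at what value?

Intervening on shading: with other inputs at their observed values, clarity = 24*shading + 42. Solving for 138 gives shading = 4, within [1, 6].
Intervening on harvest_rate: clarity = 4*harvest_rate + 202. Reaching 138 requires harvest_rate = -16, outside [1, 6].

set shading = 4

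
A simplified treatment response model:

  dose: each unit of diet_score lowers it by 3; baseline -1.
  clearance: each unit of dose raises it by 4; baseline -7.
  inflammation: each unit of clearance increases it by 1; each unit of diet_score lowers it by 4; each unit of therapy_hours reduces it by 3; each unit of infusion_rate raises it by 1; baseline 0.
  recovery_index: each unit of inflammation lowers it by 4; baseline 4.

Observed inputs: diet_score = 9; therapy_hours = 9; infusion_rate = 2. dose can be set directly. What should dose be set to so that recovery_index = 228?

dose = 3

Intervening on dose fixes its value directly, overriding its dependence on diet_score.
Substituting into the inflammation equation gives inflammation = 4*dose - 68.
recovery_index becomes -16*dose + 276.
Solve -16*dose + 276 = 228: dose = (228 - 276) / -16 = 3.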